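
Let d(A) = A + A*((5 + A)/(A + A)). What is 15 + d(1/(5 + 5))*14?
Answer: 521/10 ≈ 52.100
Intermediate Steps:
d(A) = 5/2 + 3*A/2 (d(A) = A + A*((5 + A)/((2*A))) = A + A*((5 + A)*(1/(2*A))) = A + A*((5 + A)/(2*A)) = A + (5/2 + A/2) = 5/2 + 3*A/2)
15 + d(1/(5 + 5))*14 = 15 + (5/2 + 3/(2*(5 + 5)))*14 = 15 + (5/2 + (3/2)/10)*14 = 15 + (5/2 + (3/2)*(1/10))*14 = 15 + (5/2 + 3/20)*14 = 15 + (53/20)*14 = 15 + 371/10 = 521/10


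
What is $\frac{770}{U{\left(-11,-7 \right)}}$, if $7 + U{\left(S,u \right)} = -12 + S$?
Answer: $- \frac{77}{3} \approx -25.667$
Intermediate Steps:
$U{\left(S,u \right)} = -19 + S$ ($U{\left(S,u \right)} = -7 + \left(-12 + S\right) = -19 + S$)
$\frac{770}{U{\left(-11,-7 \right)}} = \frac{770}{-19 - 11} = \frac{770}{-30} = 770 \left(- \frac{1}{30}\right) = - \frac{77}{3}$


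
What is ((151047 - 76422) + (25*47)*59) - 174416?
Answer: -30466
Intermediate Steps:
((151047 - 76422) + (25*47)*59) - 174416 = (74625 + 1175*59) - 174416 = (74625 + 69325) - 174416 = 143950 - 174416 = -30466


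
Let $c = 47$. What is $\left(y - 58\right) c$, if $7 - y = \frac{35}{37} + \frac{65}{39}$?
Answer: $- \frac{279697}{111} \approx -2519.8$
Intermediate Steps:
$y = \frac{487}{111}$ ($y = 7 - \left(\frac{35}{37} + \frac{65}{39}\right) = 7 - \left(35 \cdot \frac{1}{37} + 65 \cdot \frac{1}{39}\right) = 7 - \left(\frac{35}{37} + \frac{5}{3}\right) = 7 - \frac{290}{111} = \frac{487}{111} \approx 4.3874$)
$\left(y - 58\right) c = \left(\frac{487}{111} - 58\right) 47 = \left(- \frac{5951}{111}\right) 47 = - \frac{279697}{111}$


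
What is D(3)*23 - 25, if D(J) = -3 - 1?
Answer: -117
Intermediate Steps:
D(J) = -4
D(3)*23 - 25 = -4*23 - 25 = -92 - 25 = -117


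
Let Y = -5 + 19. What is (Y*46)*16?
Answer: 10304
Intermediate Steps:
Y = 14
(Y*46)*16 = (14*46)*16 = 644*16 = 10304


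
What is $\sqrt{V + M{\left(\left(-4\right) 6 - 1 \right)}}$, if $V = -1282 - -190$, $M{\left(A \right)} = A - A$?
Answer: $2 i \sqrt{273} \approx 33.045 i$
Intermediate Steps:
$M{\left(A \right)} = 0$
$V = -1092$ ($V = -1282 + 190 = -1092$)
$\sqrt{V + M{\left(\left(-4\right) 6 - 1 \right)}} = \sqrt{-1092 + 0} = \sqrt{-1092} = 2 i \sqrt{273}$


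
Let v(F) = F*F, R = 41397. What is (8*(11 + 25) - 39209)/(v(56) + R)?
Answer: -38921/44533 ≈ -0.87398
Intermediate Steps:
v(F) = F²
(8*(11 + 25) - 39209)/(v(56) + R) = (8*(11 + 25) - 39209)/(56² + 41397) = (8*36 - 39209)/(3136 + 41397) = (288 - 39209)/44533 = -38921*1/44533 = -38921/44533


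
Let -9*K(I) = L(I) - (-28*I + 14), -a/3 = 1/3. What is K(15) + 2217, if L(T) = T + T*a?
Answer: 19547/9 ≈ 2171.9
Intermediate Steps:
a = -1 (a = -3/3 = -3*⅓ = -1)
L(T) = 0 (L(T) = T + T*(-1) = T - T = 0)
K(I) = 14/9 - 28*I/9 (K(I) = -(0 - (-28*I + 14))/9 = -(0 - (14 - 28*I))/9 = -(0 + (-14 + 28*I))/9 = -(-14 + 28*I)/9 = 14/9 - 28*I/9)
K(15) + 2217 = (14/9 - 28/9*15) + 2217 = (14/9 - 140/3) + 2217 = -406/9 + 2217 = 19547/9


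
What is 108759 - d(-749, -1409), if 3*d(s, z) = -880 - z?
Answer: 325748/3 ≈ 1.0858e+5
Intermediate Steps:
d(s, z) = -880/3 - z/3 (d(s, z) = (-880 - z)/3 = -880/3 - z/3)
108759 - d(-749, -1409) = 108759 - (-880/3 - ⅓*(-1409)) = 108759 - (-880/3 + 1409/3) = 108759 - 1*529/3 = 108759 - 529/3 = 325748/3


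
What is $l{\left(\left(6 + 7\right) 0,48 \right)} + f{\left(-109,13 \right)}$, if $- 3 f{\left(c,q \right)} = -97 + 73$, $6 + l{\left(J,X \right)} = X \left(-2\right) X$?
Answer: $-4606$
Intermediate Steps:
$l{\left(J,X \right)} = -6 - 2 X^{2}$ ($l{\left(J,X \right)} = -6 + X \left(-2\right) X = -6 + - 2 X X = -6 - 2 X^{2}$)
$f{\left(c,q \right)} = 8$ ($f{\left(c,q \right)} = - \frac{-97 + 73}{3} = \left(- \frac{1}{3}\right) \left(-24\right) = 8$)
$l{\left(\left(6 + 7\right) 0,48 \right)} + f{\left(-109,13 \right)} = \left(-6 - 2 \cdot 48^{2}\right) + 8 = \left(-6 - 4608\right) + 8 = -4614 + 8 = -4606$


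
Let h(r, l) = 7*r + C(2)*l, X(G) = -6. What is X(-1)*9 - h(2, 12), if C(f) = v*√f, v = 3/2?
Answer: -68 - 18*√2 ≈ -93.456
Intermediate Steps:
v = 3/2 (v = 3*(½) = 3/2 ≈ 1.5000)
C(f) = 3*√f/2
h(r, l) = 7*r + 3*l*√2/2 (h(r, l) = 7*r + (3*√2/2)*l = 7*r + 3*l*√2/2)
X(-1)*9 - h(2, 12) = -6*9 - (7*2 + (3/2)*12*√2) = -54 - (14 + 18*√2) = -54 + (-14 - 18*√2) = -68 - 18*√2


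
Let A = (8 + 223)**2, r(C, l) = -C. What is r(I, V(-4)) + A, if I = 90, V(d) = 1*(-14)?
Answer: 53271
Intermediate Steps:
V(d) = -14
A = 53361 (A = 231**2 = 53361)
r(I, V(-4)) + A = -1*90 + 53361 = -90 + 53361 = 53271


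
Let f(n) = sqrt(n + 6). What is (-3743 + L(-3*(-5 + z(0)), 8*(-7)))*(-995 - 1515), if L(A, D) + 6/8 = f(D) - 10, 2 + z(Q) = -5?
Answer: 18843825/2 - 12550*I*sqrt(2) ≈ 9.4219e+6 - 17748.0*I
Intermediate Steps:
z(Q) = -7 (z(Q) = -2 - 5 = -7)
f(n) = sqrt(6 + n)
L(A, D) = -43/4 + sqrt(6 + D) (L(A, D) = -3/4 + (sqrt(6 + D) - 10) = -3/4 + (-10 + sqrt(6 + D)) = -43/4 + sqrt(6 + D))
(-3743 + L(-3*(-5 + z(0)), 8*(-7)))*(-995 - 1515) = (-3743 + (-43/4 + sqrt(6 + 8*(-7))))*(-995 - 1515) = (-3743 + (-43/4 + sqrt(6 - 56)))*(-2510) = (-3743 + (-43/4 + sqrt(-50)))*(-2510) = (-3743 + (-43/4 + 5*I*sqrt(2)))*(-2510) = (-15015/4 + 5*I*sqrt(2))*(-2510) = 18843825/2 - 12550*I*sqrt(2)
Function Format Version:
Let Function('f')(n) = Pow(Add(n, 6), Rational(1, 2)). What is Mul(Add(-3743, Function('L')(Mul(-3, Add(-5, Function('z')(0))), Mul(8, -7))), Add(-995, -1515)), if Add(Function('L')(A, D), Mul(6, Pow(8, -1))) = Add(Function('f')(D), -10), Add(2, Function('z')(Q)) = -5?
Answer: Add(Rational(18843825, 2), Mul(-12550, I, Pow(2, Rational(1, 2)))) ≈ Add(9.4219e+6, Mul(-17748., I))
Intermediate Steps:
Function('z')(Q) = -7 (Function('z')(Q) = Add(-2, -5) = -7)
Function('f')(n) = Pow(Add(6, n), Rational(1, 2))
Function('L')(A, D) = Add(Rational(-43, 4), Pow(Add(6, D), Rational(1, 2))) (Function('L')(A, D) = Add(Rational(-3, 4), Add(Pow(Add(6, D), Rational(1, 2)), -10)) = Add(Rational(-3, 4), Add(-10, Pow(Add(6, D), Rational(1, 2)))) = Add(Rational(-43, 4), Pow(Add(6, D), Rational(1, 2))))
Mul(Add(-3743, Function('L')(Mul(-3, Add(-5, Function('z')(0))), Mul(8, -7))), Add(-995, -1515)) = Mul(Add(-3743, Add(Rational(-43, 4), Pow(Add(6, Mul(8, -7)), Rational(1, 2)))), Add(-995, -1515)) = Mul(Add(-3743, Add(Rational(-43, 4), Pow(Add(6, -56), Rational(1, 2)))), -2510) = Mul(Add(-3743, Add(Rational(-43, 4), Pow(-50, Rational(1, 2)))), -2510) = Mul(Add(-3743, Add(Rational(-43, 4), Mul(5, I, Pow(2, Rational(1, 2))))), -2510) = Mul(Add(Rational(-15015, 4), Mul(5, I, Pow(2, Rational(1, 2)))), -2510) = Add(Rational(18843825, 2), Mul(-12550, I, Pow(2, Rational(1, 2))))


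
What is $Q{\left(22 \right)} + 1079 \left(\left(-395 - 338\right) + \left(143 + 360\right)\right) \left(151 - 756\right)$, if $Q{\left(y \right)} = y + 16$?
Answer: $150142888$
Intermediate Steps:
$Q{\left(y \right)} = 16 + y$
$Q{\left(22 \right)} + 1079 \left(\left(-395 - 338\right) + \left(143 + 360\right)\right) \left(151 - 756\right) = \left(16 + 22\right) + 1079 \left(\left(-395 - 338\right) + \left(143 + 360\right)\right) \left(151 - 756\right) = 38 + 1079 \left(\left(-395 - 338\right) + 503\right) \left(-605\right) = 38 + 1079 \left(-733 + 503\right) \left(-605\right) = 38 + 1079 \left(\left(-230\right) \left(-605\right)\right) = 38 + 1079 \cdot 139150 = 38 + 150142850 = 150142888$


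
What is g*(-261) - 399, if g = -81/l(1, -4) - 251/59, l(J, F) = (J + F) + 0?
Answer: -373803/59 ≈ -6335.6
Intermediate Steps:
l(J, F) = F + J (l(J, F) = (F + J) + 0 = F + J)
g = 1342/59 (g = -81/(-4 + 1) - 251/59 = -81/(-3) - 251*1/59 = -81*(-⅓) - 251/59 = 27 - 251/59 = 1342/59 ≈ 22.746)
g*(-261) - 399 = (1342/59)*(-261) - 399 = -350262/59 - 399 = -373803/59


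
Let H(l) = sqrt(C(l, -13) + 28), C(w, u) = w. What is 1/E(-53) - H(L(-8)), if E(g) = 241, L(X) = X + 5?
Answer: -1204/241 ≈ -4.9958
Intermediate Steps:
L(X) = 5 + X
H(l) = sqrt(28 + l) (H(l) = sqrt(l + 28) = sqrt(28 + l))
1/E(-53) - H(L(-8)) = 1/241 - sqrt(28 + (5 - 8)) = 1/241 - sqrt(28 - 3) = 1/241 - sqrt(25) = 1/241 - 1*5 = 1/241 - 5 = -1204/241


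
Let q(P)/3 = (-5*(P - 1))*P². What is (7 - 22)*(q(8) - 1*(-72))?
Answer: 99720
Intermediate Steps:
q(P) = 3*P²*(5 - 5*P) (q(P) = 3*((-5*(P - 1))*P²) = 3*((-5*(-1 + P))*P²) = 3*((5 - 5*P)*P²) = 3*(P²*(5 - 5*P)) = 3*P²*(5 - 5*P))
(7 - 22)*(q(8) - 1*(-72)) = (7 - 22)*(15*8²*(1 - 1*8) - 1*(-72)) = -15*(15*64*(1 - 8) + 72) = -15*(15*64*(-7) + 72) = -15*(-6720 + 72) = -15*(-6648) = 99720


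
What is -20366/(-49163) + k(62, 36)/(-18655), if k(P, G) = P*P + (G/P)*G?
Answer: 841063182/4061601245 ≈ 0.20708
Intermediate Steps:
k(P, G) = P² + G²/P
-20366/(-49163) + k(62, 36)/(-18655) = -20366/(-49163) + ((36² + 62³)/62)/(-18655) = -20366*(-1/49163) + ((1296 + 238328)/62)*(-1/18655) = 20366/49163 + ((1/62)*239624)*(-1/18655) = 20366/49163 + (119812/31)*(-1/18655) = 20366/49163 - 17116/82615 = 841063182/4061601245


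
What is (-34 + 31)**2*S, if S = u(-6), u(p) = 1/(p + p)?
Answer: -3/4 ≈ -0.75000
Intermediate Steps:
u(p) = 1/(2*p)
S = -1/12 (S = (1/2)/(-6) = (1/2)*(-1/6) = -1/12 ≈ -0.083333)
(-34 + 31)**2*S = (-34 + 31)**2*(-1/12) = (-3)**2*(-1/12) = 9*(-1/12) = -3/4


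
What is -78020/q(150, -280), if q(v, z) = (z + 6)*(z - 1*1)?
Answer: -39010/38497 ≈ -1.0133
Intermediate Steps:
q(v, z) = (-1 + z)*(6 + z) (q(v, z) = (6 + z)*(z - 1) = (6 + z)*(-1 + z) = (-1 + z)*(6 + z))
-78020/q(150, -280) = -78020/(-6 + (-280)² + 5*(-280)) = -78020/(-6 + 78400 - 1400) = -78020/76994 = -78020*1/76994 = -39010/38497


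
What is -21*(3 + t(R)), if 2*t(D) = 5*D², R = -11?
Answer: -12831/2 ≈ -6415.5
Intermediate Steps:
t(D) = 5*D²/2 (t(D) = (5*D²)/2 = 5*D²/2)
-21*(3 + t(R)) = -21*(3 + (5/2)*(-11)²) = -21*(3 + (5/2)*121) = -21*(3 + 605/2) = -21*611/2 = -12831/2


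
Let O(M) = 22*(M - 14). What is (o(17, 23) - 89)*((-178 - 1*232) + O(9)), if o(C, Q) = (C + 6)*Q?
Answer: -228800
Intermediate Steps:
o(C, Q) = Q*(6 + C) (o(C, Q) = (6 + C)*Q = Q*(6 + C))
O(M) = -308 + 22*M (O(M) = 22*(-14 + M) = -308 + 22*M)
(o(17, 23) - 89)*((-178 - 1*232) + O(9)) = (23*(6 + 17) - 89)*((-178 - 1*232) + (-308 + 22*9)) = (23*23 - 89)*((-178 - 232) + (-308 + 198)) = (529 - 89)*(-410 - 110) = 440*(-520) = -228800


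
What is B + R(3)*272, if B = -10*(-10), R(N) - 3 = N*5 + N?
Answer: 5812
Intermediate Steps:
R(N) = 3 + 6*N (R(N) = 3 + (N*5 + N) = 3 + (5*N + N) = 3 + 6*N)
B = 100
B + R(3)*272 = 100 + (3 + 6*3)*272 = 100 + (3 + 18)*272 = 100 + 21*272 = 100 + 5712 = 5812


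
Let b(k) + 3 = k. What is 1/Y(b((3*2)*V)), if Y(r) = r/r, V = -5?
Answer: 1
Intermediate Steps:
b(k) = -3 + k
Y(r) = 1
1/Y(b((3*2)*V)) = 1/1 = 1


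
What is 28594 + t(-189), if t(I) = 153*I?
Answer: -323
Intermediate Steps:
28594 + t(-189) = 28594 + 153*(-189) = 28594 - 28917 = -323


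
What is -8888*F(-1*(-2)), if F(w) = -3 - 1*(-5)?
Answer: -17776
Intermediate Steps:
F(w) = 2 (F(w) = -3 + 5 = 2)
-8888*F(-1*(-2)) = -8888*2 = -17776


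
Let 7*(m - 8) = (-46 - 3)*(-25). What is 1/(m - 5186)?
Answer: -1/5003 ≈ -0.00019988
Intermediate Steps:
m = 183 (m = 8 + ((-46 - 3)*(-25))/7 = 8 + (-49*(-25))/7 = 8 + (1/7)*1225 = 8 + 175 = 183)
1/(m - 5186) = 1/(183 - 5186) = 1/(-5003) = -1/5003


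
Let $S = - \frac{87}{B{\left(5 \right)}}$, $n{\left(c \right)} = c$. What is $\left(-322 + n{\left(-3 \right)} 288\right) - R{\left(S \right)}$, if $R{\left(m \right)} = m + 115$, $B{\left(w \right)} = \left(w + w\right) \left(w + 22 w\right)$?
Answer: $- \frac{1496063}{1150} \approx -1300.9$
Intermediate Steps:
$B{\left(w \right)} = 46 w^{2}$ ($B{\left(w \right)} = 2 w 23 w = 46 w^{2}$)
$S = - \frac{87}{1150}$ ($S = - \frac{87}{46 \cdot 5^{2}} = - \frac{87}{46 \cdot 25} = - \frac{87}{1150} \approx -0.075652$)
$R{\left(m \right)} = 115 + m$
$\left(-322 + n{\left(-3 \right)} 288\right) - R{\left(S \right)} = \left(-322 - 864\right) - \left(115 - \frac{87}{1150}\right) = \left(-322 - 864\right) - \frac{132163}{1150} = -1186 - \frac{132163}{1150} = - \frac{1496063}{1150}$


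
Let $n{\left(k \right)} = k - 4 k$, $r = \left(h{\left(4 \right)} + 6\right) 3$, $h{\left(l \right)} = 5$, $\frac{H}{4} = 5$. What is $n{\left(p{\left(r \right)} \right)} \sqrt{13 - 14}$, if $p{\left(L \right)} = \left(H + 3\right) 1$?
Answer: $- 69 i \approx - 69.0 i$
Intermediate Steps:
$H = 20$ ($H = 4 \cdot 5 = 20$)
$r = 33$ ($r = \left(5 + 6\right) 3 = 11 \cdot 3 = 33$)
$p{\left(L \right)} = 23$ ($p{\left(L \right)} = \left(20 + 3\right) 1 = 23 \cdot 1 = 23$)
$n{\left(k \right)} = - 3 k$
$n{\left(p{\left(r \right)} \right)} \sqrt{13 - 14} = \left(-3\right) 23 \sqrt{13 - 14} = - 69 \sqrt{-1} = - 69 i$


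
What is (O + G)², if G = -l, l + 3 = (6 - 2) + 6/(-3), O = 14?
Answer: 225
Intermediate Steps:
l = -1 (l = -3 + ((6 - 2) + 6/(-3)) = -3 + (4 + 6*(-⅓)) = -3 + (4 - 2) = -3 + 2 = -1)
G = 1 (G = -1*(-1) = 1)
(O + G)² = (14 + 1)² = 15² = 225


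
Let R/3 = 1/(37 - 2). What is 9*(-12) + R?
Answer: -3777/35 ≈ -107.91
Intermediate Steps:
R = 3/35 (R = 3/(37 - 2) = 3/35 ≈ 0.085714)
9*(-12) + R = 9*(-12) + 3/35 = -108 + 3/35 = -3777/35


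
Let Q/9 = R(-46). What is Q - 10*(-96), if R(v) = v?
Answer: 546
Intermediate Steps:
Q = -414 (Q = 9*(-46) = -414)
Q - 10*(-96) = -414 - 10*(-96) = -414 + 960 = 546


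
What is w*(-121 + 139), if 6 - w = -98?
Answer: 1872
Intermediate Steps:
w = 104 (w = 6 - 1*(-98) = 6 + 98 = 104)
w*(-121 + 139) = 104*(-121 + 139) = 104*18 = 1872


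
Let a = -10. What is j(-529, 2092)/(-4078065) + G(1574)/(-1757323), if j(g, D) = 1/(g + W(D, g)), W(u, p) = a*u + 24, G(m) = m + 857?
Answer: -212402649364052/153541778723392875 ≈ -0.0013834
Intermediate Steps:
G(m) = 857 + m
W(u, p) = 24 - 10*u (W(u, p) = -10*u + 24 = 24 - 10*u)
j(g, D) = 1/(24 + g - 10*D) (j(g, D) = 1/(g + (24 - 10*D)) = 1/(24 + g - 10*D))
j(-529, 2092)/(-4078065) + G(1574)/(-1757323) = 1/(24 - 529 - 10*2092*(-4078065)) + (857 + 1574)/(-1757323) = -1/4078065/(24 - 529 - 20920) + 2431*(-1/1757323) = -1/4078065/(-21425) - 2431/1757323 = -1/21425*(-1/4078065) - 2431/1757323 = 1/87372542625 - 2431/1757323 = -212402649364052/153541778723392875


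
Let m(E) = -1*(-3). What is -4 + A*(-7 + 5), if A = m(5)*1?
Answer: -10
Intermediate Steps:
m(E) = 3
A = 3 (A = 3*1 = 3)
-4 + A*(-7 + 5) = -4 + 3*(-7 + 5) = -4 + 3*(-2) = -4 - 6 = -10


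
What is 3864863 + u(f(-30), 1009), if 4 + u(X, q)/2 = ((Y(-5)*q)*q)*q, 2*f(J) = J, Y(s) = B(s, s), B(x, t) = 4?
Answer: 8221814687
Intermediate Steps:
Y(s) = 4
f(J) = J/2
u(X, q) = -8 + 8*q**3 (u(X, q) = -8 + 2*(((4*q)*q)*q) = -8 + 2*((4*q**2)*q) = -8 + 2*(4*q**3) = -8 + 8*q**3)
3864863 + u(f(-30), 1009) = 3864863 + (-8 + 8*1009**3) = 3864863 + (-8 + 8*1027243729) = 3864863 + (-8 + 8217949832) = 3864863 + 8217949824 = 8221814687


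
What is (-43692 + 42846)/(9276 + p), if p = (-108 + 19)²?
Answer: -846/17197 ≈ -0.049195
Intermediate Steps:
p = 7921 (p = (-89)² = 7921)
(-43692 + 42846)/(9276 + p) = (-43692 + 42846)/(9276 + 7921) = -846/17197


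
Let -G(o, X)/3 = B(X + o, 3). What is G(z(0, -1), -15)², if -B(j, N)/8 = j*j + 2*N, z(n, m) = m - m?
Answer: 30735936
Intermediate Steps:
z(n, m) = 0
B(j, N) = -16*N - 8*j² (B(j, N) = -8*(j*j + 2*N) = -8*(j² + 2*N) = -16*N - 8*j²)
G(o, X) = 144 + 24*(X + o)² (G(o, X) = -3*(-16*3 - 8*(X + o)²) = -3*(-48 - 8*(X + o)²) = 144 + 24*(X + o)²)
G(z(0, -1), -15)² = (144 + 24*(-15 + 0)²)² = (144 + 24*(-15)²)² = (144 + 24*225)² = (144 + 5400)² = 5544² = 30735936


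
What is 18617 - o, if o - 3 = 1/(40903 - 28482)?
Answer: 231204493/12421 ≈ 18614.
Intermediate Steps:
o = 37264/12421 (o = 3 + 1/(40903 - 28482) = 3 + 1/12421 = 37264/12421 ≈ 3.0001)
18617 - o = 18617 - 1*37264/12421 = 18617 - 37264/12421 = 231204493/12421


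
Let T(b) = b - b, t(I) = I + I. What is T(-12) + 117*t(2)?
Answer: 468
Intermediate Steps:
t(I) = 2*I
T(b) = 0
T(-12) + 117*t(2) = 0 + 117*(2*2) = 0 + 117*4 = 0 + 468 = 468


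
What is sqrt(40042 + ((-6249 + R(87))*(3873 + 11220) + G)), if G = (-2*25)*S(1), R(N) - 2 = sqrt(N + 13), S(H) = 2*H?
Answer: 3*I*sqrt(10455011) ≈ 9700.3*I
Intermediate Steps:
R(N) = 2 + sqrt(13 + N) (R(N) = 2 + sqrt(N + 13) = 2 + sqrt(13 + N))
G = -100 (G = (-2*25)*(2*1) = -50*2 = -100)
sqrt(40042 + ((-6249 + R(87))*(3873 + 11220) + G)) = sqrt(40042 + ((-6249 + (2 + sqrt(13 + 87)))*(3873 + 11220) - 100)) = sqrt(40042 + ((-6249 + (2 + sqrt(100)))*15093 - 100)) = sqrt(40042 + ((-6249 + (2 + 10))*15093 - 100)) = sqrt(40042 + ((-6249 + 12)*15093 - 100)) = sqrt(40042 + (-6237*15093 - 100)) = sqrt(40042 + (-94135041 - 100)) = sqrt(40042 - 94135141) = sqrt(-94095099) = 3*I*sqrt(10455011)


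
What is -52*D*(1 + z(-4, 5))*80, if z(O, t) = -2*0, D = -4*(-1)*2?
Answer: -33280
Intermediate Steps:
D = 8 (D = 4*2 = 8)
z(O, t) = 0
-52*D*(1 + z(-4, 5))*80 = -416*(1 + 0)*80 = -416*80 = -33280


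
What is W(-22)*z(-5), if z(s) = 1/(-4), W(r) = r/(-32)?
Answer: -11/64 ≈ -0.17188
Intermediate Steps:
W(r) = -r/32 (W(r) = r*(-1/32) = -r/32)
z(s) = -1/4
W(-22)*z(-5) = -1/32*(-22)*(-1/4) = (11/16)*(-1/4) = -11/64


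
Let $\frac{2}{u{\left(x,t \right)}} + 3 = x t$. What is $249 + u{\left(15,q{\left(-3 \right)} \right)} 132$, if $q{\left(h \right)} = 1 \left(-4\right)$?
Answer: $\frac{5141}{21} \approx 244.81$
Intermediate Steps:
$q{\left(h \right)} = -4$
$u{\left(x,t \right)} = \frac{2}{-3 + t x}$ ($u{\left(x,t \right)} = \frac{2}{-3 + x t} = \frac{2}{-3 + t x}$)
$249 + u{\left(15,q{\left(-3 \right)} \right)} 132 = 249 + \frac{2}{-3 - 60} \cdot 132 = 249 + \frac{2}{-63} \cdot 132 = 249 + 2 \left(- \frac{1}{63}\right) 132 = 249 - \frac{88}{21} = \frac{5141}{21}$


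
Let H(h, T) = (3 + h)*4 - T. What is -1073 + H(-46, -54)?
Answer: -1191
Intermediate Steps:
H(h, T) = 12 - T + 4*h (H(h, T) = (12 + 4*h) - T = 12 - T + 4*h)
-1073 + H(-46, -54) = -1073 + (12 - 1*(-54) + 4*(-46)) = -1073 + (12 + 54 - 184) = -1073 - 118 = -1191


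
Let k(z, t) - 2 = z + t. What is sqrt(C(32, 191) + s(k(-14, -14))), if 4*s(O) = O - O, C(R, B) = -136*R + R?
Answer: 12*I*sqrt(30) ≈ 65.727*I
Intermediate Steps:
k(z, t) = 2 + t + z (k(z, t) = 2 + (z + t) = 2 + (t + z) = 2 + t + z)
C(R, B) = -135*R
s(O) = 0 (s(O) = (O - O)/4 = (1/4)*0 = 0)
sqrt(C(32, 191) + s(k(-14, -14))) = sqrt(-135*32 + 0) = sqrt(-4320 + 0) = sqrt(-4320) = 12*I*sqrt(30)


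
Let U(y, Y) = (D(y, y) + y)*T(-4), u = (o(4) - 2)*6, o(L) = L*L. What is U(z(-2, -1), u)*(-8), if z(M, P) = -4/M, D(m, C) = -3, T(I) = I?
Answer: -32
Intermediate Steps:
o(L) = L²
u = 84 (u = (4² - 2)*6 = (16 - 2)*6 = 14*6 = 84)
U(y, Y) = 12 - 4*y (U(y, Y) = (-3 + y)*(-4) = 12 - 4*y)
U(z(-2, -1), u)*(-8) = (12 - (-16)/(-2))*(-8) = (12 - (-16)*(-1)/2)*(-8) = (12 - 4*2)*(-8) = (12 - 8)*(-8) = 4*(-8) = -32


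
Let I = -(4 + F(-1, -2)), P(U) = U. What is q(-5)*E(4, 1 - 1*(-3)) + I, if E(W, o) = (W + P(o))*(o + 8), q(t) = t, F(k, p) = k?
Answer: -483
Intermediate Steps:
E(W, o) = (8 + o)*(W + o) (E(W, o) = (W + o)*(o + 8) = (W + o)*(8 + o) = (8 + o)*(W + o))
I = -3 (I = -(4 - 1) = -1*3 = -3)
q(-5)*E(4, 1 - 1*(-3)) + I = -5*((1 - 1*(-3))**2 + 8*4 + 8*(1 - 1*(-3)) + 4*(1 - 1*(-3))) - 3 = -5*((1 + 3)**2 + 32 + 8*(1 + 3) + 4*(1 + 3)) - 3 = -5*(4**2 + 32 + 8*4 + 4*4) - 3 = -5*(16 + 32 + 32 + 16) - 3 = -5*96 - 3 = -480 - 3 = -483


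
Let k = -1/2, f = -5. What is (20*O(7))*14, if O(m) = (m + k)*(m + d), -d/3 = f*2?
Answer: 67340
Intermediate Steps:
d = 30 (d = -(-15)*2 = -3*(-10) = 30)
k = -½ (k = -1*½ = -½ ≈ -0.50000)
O(m) = (30 + m)*(-½ + m) (O(m) = (m - ½)*(m + 30) = (-½ + m)*(30 + m) = (30 + m)*(-½ + m))
(20*O(7))*14 = (20*(-15 + 7² + (59/2)*7))*14 = (20*(-15 + 49 + 413/2))*14 = (20*(481/2))*14 = 4810*14 = 67340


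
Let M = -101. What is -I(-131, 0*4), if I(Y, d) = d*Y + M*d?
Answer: 0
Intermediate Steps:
I(Y, d) = -101*d + Y*d (I(Y, d) = d*Y - 101*d = Y*d - 101*d = -101*d + Y*d)
-I(-131, 0*4) = -0*4*(-101 - 131) = -0*(-232) = -1*0 = 0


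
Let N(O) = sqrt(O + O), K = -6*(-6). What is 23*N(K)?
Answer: 138*sqrt(2) ≈ 195.16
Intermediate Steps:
K = 36
N(O) = sqrt(2)*sqrt(O) (N(O) = sqrt(2*O) = sqrt(2)*sqrt(O))
23*N(K) = 23*(sqrt(2)*sqrt(36)) = 23*(sqrt(2)*6) = 23*(6*sqrt(2)) = 138*sqrt(2)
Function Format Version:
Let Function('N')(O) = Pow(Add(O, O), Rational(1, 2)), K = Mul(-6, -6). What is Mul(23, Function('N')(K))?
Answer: Mul(138, Pow(2, Rational(1, 2))) ≈ 195.16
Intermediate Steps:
K = 36
Function('N')(O) = Mul(Pow(2, Rational(1, 2)), Pow(O, Rational(1, 2))) (Function('N')(O) = Pow(Mul(2, O), Rational(1, 2)) = Mul(Pow(2, Rational(1, 2)), Pow(O, Rational(1, 2))))
Mul(23, Function('N')(K)) = Mul(23, Mul(Pow(2, Rational(1, 2)), Pow(36, Rational(1, 2)))) = Mul(23, Mul(Pow(2, Rational(1, 2)), 6)) = Mul(23, Mul(6, Pow(2, Rational(1, 2)))) = Mul(138, Pow(2, Rational(1, 2)))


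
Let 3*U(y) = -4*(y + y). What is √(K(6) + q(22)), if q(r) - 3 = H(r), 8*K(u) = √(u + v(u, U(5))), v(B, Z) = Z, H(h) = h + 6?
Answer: √(4464 + 6*I*√66)/12 ≈ 5.5678 + 0.030398*I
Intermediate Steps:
U(y) = -8*y/3 (U(y) = (-4*(y + y))/3 = (-8*y)/3 = -8*y/3)
H(h) = 6 + h
K(u) = √(-40/3 + u)/8 (K(u) = √(u - 8/3*5)/8 = √(u - 40/3)/8 = √(-40/3 + u)/8)
q(r) = 9 + r (q(r) = 3 + (6 + r) = 9 + r)
√(K(6) + q(22)) = √(√(-120 + 9*6)/24 + (9 + 22)) = √(√(-120 + 54)/24 + 31) = √(√(-66)/24 + 31) = √((I*√66)/24 + 31) = √(I*√66/24 + 31) = √(31 + I*√66/24)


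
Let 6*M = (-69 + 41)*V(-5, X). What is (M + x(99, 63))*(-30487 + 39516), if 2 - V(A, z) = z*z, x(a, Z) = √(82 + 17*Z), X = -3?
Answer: 884842/3 + 9029*√1153 ≈ 6.0154e+5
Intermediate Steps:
V(A, z) = 2 - z² (V(A, z) = 2 - z*z = 2 - z²)
M = 98/3 (M = ((-69 + 41)*(2 - 1*(-3)²))/6 = (-28*(2 - 1*9))/6 = (-28*(2 - 9))/6 = (-28*(-7))/6 = (⅙)*196 = 98/3 ≈ 32.667)
(M + x(99, 63))*(-30487 + 39516) = (98/3 + √(82 + 17*63))*(-30487 + 39516) = (98/3 + √(82 + 1071))*9029 = (98/3 + √1153)*9029 = 884842/3 + 9029*√1153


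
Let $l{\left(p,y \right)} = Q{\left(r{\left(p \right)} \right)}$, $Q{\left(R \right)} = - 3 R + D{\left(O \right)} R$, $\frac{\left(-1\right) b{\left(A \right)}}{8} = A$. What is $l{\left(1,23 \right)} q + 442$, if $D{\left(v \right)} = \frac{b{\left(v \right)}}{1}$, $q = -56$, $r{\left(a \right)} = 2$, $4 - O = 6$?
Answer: $-1014$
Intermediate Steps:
$O = -2$ ($O = 4 - 6 = -2$)
$b{\left(A \right)} = - 8 A$
$D{\left(v \right)} = - 8 v$ ($D{\left(v \right)} = \frac{\left(-8\right) v}{1} = - 8 v 1 = - 8 v$)
$Q{\left(R \right)} = 13 R$ ($Q{\left(R \right)} = - 3 R + \left(-8\right) \left(-2\right) R = - 3 R + 16 R = 13 R$)
$l{\left(p,y \right)} = 26$ ($l{\left(p,y \right)} = 13 \cdot 2 = 26$)
$l{\left(1,23 \right)} q + 442 = 26 \left(-56\right) + 442 = -1456 + 442 = -1014$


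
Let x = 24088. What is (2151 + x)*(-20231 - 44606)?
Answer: -1701258043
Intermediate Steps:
(2151 + x)*(-20231 - 44606) = (2151 + 24088)*(-20231 - 44606) = 26239*(-64837) = -1701258043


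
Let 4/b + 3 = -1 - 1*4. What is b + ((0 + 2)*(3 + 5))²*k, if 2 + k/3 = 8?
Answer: 9215/2 ≈ 4607.5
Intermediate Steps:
k = 18 (k = -6 + 3*8 = -6 + 24 = 18)
b = -½ (b = 4/(-3 + (-1 - 1*4)) = 4/(-3 + (-1 - 4)) = 4/(-3 - 5) = 4/(-8) = 4*(-⅛) = -½ ≈ -0.50000)
b + ((0 + 2)*(3 + 5))²*k = -½ + ((0 + 2)*(3 + 5))²*18 = -½ + (2*8)²*18 = -½ + 16²*18 = -½ + 256*18 = -½ + 4608 = 9215/2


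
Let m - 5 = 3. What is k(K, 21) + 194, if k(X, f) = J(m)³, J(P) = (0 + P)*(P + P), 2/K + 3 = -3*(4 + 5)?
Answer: 2097346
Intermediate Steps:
K = -1/15 (K = 2/(-3 - 3*(4 + 5)) = 2/(-3 - 3*9) = 2/(-3 - 27) = 2/(-30) = 2*(-1/30) = -1/15 ≈ -0.066667)
m = 8 (m = 5 + 3 = 8)
J(P) = 2*P² (J(P) = P*(2*P) = 2*P²)
k(X, f) = 2097152 (k(X, f) = (2*8²)³ = (2*64)³ = 128³ = 2097152)
k(K, 21) + 194 = 2097152 + 194 = 2097346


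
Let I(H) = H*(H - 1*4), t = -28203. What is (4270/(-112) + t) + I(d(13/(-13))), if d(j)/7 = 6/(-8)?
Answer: -451081/16 ≈ -28193.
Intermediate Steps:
d(j) = -21/4 (d(j) = 7*(6/(-8)) = 7*(6*(-⅛)) = 7*(-¾) = -21/4)
I(H) = H*(-4 + H) (I(H) = H*(H - 4) = H*(-4 + H))
(4270/(-112) + t) + I(d(13/(-13))) = (4270/(-112) - 28203) - 21*(-4 - 21/4)/4 = (4270*(-1/112) - 28203) - 21/4*(-37/4) = (-305/8 - 28203) + 777/16 = -225929/8 + 777/16 = -451081/16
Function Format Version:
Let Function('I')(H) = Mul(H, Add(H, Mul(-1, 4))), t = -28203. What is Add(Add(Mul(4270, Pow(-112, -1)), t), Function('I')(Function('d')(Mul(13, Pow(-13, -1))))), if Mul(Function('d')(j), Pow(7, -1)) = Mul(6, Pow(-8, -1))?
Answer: Rational(-451081, 16) ≈ -28193.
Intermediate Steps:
Function('d')(j) = Rational(-21, 4) (Function('d')(j) = Mul(7, Mul(6, Pow(-8, -1))) = Mul(7, Mul(6, Rational(-1, 8))) = Mul(7, Rational(-3, 4)) = Rational(-21, 4))
Function('I')(H) = Mul(H, Add(-4, H)) (Function('I')(H) = Mul(H, Add(H, -4)) = Mul(H, Add(-4, H)))
Add(Add(Mul(4270, Pow(-112, -1)), t), Function('I')(Function('d')(Mul(13, Pow(-13, -1))))) = Add(Add(Mul(4270, Pow(-112, -1)), -28203), Mul(Rational(-21, 4), Add(-4, Rational(-21, 4)))) = Add(Add(Mul(4270, Rational(-1, 112)), -28203), Mul(Rational(-21, 4), Rational(-37, 4))) = Add(Add(Rational(-305, 8), -28203), Rational(777, 16)) = Add(Rational(-225929, 8), Rational(777, 16)) = Rational(-451081, 16)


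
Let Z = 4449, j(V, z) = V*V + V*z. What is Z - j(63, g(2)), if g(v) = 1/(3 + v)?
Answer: 2337/5 ≈ 467.40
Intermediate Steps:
j(V, z) = V² + V*z
Z - j(63, g(2)) = 4449 - 63*(63 + 1/(3 + 2)) = 4449 - 63*(63 + 1/5) = 4449 - 63*(63 + ⅕) = 4449 - 63*316/5 = 4449 - 1*19908/5 = 4449 - 19908/5 = 2337/5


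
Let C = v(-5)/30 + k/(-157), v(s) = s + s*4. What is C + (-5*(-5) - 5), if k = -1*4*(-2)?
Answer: 18007/942 ≈ 19.116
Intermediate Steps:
k = 8 (k = -4*(-2) = 8)
v(s) = 5*s (v(s) = s + 4*s = 5*s)
C = -833/942 (C = (5*(-5))/30 + 8/(-157) = -25*1/30 + 8*(-1/157) = -⅚ - 8/157 = -833/942 ≈ -0.88429)
C + (-5*(-5) - 5) = -833/942 + (-5*(-5) - 5) = -833/942 + (25 - 5) = -833/942 + 20 = 18007/942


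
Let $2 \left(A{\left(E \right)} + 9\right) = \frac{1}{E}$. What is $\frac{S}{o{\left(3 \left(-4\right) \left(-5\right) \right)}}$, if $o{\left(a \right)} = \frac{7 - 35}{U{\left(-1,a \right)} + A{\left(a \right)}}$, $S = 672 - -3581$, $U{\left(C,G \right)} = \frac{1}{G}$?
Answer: $\frac{1526827}{1120} \approx 1363.2$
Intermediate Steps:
$S = 4253$ ($S = 672 + 3581 = 4253$)
$A{\left(E \right)} = -9 + \frac{1}{2 E}$
$o{\left(a \right)} = - \frac{28}{-9 + \frac{3}{2 a}}$ ($o{\left(a \right)} = \frac{7 - 35}{\frac{1}{a} - \left(9 - \frac{1}{2 a}\right)} = - \frac{28}{-9 + \frac{3}{2 a}}$)
$\frac{S}{o{\left(3 \left(-4\right) \left(-5\right) \right)}} = \frac{4253}{\frac{56}{3} \cdot 3 \left(-4\right) \left(-5\right) \frac{1}{-1 + 6 \cdot 3 \left(-4\right) \left(-5\right)}} = \frac{4253}{\frac{56}{3} \left(\left(-12\right) \left(-5\right)\right) \frac{1}{-1 + 6 \left(\left(-12\right) \left(-5\right)\right)}} = \frac{4253}{\frac{56}{3} \cdot 60 \frac{1}{-1 + 6 \cdot 60}} = \frac{4253}{\frac{56}{3} \cdot 60 \frac{1}{-1 + 360}} = \frac{4253}{\frac{56}{3} \cdot 60 \cdot \frac{1}{359}} = \frac{4253}{\frac{1120}{359}} = 4253 \cdot \frac{359}{1120} = \frac{1526827}{1120}$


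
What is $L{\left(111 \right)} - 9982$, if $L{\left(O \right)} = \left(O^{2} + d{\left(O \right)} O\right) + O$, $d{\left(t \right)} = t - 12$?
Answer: $13439$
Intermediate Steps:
$d{\left(t \right)} = -12 + t$ ($d{\left(t \right)} = t - 12 = -12 + t$)
$L{\left(O \right)} = O + O^{2} + O \left(-12 + O\right)$ ($L{\left(O \right)} = \left(O^{2} + \left(-12 + O\right) O\right) + O = \left(O^{2} + O \left(-12 + O\right)\right) + O = O + O^{2} + O \left(-12 + O\right)$)
$L{\left(111 \right)} - 9982 = 111 \left(-11 + 2 \cdot 111\right) - 9982 = 111 \left(-11 + 222\right) - 9982 = 111 \cdot 211 - 9982 = 23421 - 9982 = 13439$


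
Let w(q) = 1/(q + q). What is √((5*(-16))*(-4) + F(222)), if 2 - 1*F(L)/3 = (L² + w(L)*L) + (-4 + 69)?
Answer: I*√590890/2 ≈ 384.35*I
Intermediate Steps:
w(q) = 1/(2*q)
F(L) = -381/2 - 3*L² (F(L) = 6 - 3*((L² + (1/(2*L))*L) + (-4 + 69)) = 6 - 3*((L² + ½) + 65) = 6 - 3*((½ + L²) + 65) = 6 - 3*(131/2 + L²) = 6 + (-393/2 - 3*L²) = -381/2 - 3*L²)
√((5*(-16))*(-4) + F(222)) = √((5*(-16))*(-4) + (-381/2 - 3*222²)) = √(-80*(-4) + (-381/2 - 3*49284)) = √(320 + (-381/2 - 147852)) = √(320 - 296085/2) = √(-295445/2) = I*√590890/2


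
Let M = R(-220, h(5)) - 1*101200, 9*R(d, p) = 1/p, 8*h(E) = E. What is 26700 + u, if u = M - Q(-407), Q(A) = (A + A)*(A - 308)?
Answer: -29542942/45 ≈ -6.5651e+5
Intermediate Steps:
h(E) = E/8
R(d, p) = 1/(9*p)
M = -4553992/45 (M = 1/(9*(((⅛)*5))) - 1*101200 = 1/(9*(5/8)) - 101200 = (⅑)*(8/5) - 101200 = 8/45 - 101200 = -4553992/45 ≈ -1.0120e+5)
Q(A) = 2*A*(-308 + A) (Q(A) = (2*A)*(-308 + A) = 2*A*(-308 + A))
u = -30744442/45 (u = -4553992/45 - 2*(-407)*(-308 - 407) = -4553992/45 - 2*(-407)*(-715) = -4553992/45 - 1*582010 = -4553992/45 - 582010 = -30744442/45 ≈ -6.8321e+5)
26700 + u = 26700 - 30744442/45 = -29542942/45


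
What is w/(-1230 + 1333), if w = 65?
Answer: 65/103 ≈ 0.63107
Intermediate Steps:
w/(-1230 + 1333) = 65/(-1230 + 1333) = 65/103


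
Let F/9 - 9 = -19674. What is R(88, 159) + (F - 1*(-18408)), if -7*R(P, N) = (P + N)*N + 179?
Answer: -164213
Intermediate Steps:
R(P, N) = -179/7 - N*(N + P)/7 (R(P, N) = -((P + N)*N + 179)/7 = -((N + P)*N + 179)/7 = -(N*(N + P) + 179)/7 = -(179 + N*(N + P))/7 = -179/7 - N*(N + P)/7)
F = -176985 (F = 81 + 9*(-19674) = 81 - 177066 = -176985)
R(88, 159) + (F - 1*(-18408)) = (-179/7 - ⅐*159² - ⅐*159*88) + (-176985 - 1*(-18408)) = (-179/7 - ⅐*25281 - 13992/7) + (-176985 + 18408) = (-179/7 - 25281/7 - 13992/7) - 158577 = -5636 - 158577 = -164213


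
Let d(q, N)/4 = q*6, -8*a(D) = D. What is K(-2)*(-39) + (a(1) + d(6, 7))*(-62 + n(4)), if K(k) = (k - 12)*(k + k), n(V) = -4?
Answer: -46719/4 ≈ -11680.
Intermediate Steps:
a(D) = -D/8
d(q, N) = 24*q (d(q, N) = 4*(q*6) = 4*(6*q) = 24*q)
K(k) = 2*k*(-12 + k) (K(k) = (-12 + k)*(2*k) = 2*k*(-12 + k))
K(-2)*(-39) + (a(1) + d(6, 7))*(-62 + n(4)) = (2*(-2)*(-12 - 2))*(-39) + (-1/8*1 + 24*6)*(-62 - 4) = (2*(-2)*(-14))*(-39) + (-1/8 + 144)*(-66) = 56*(-39) + (1151/8)*(-66) = -2184 - 37983/4 = -46719/4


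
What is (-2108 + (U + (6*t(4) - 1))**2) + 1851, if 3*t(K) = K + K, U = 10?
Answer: 368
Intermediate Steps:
t(K) = 2*K/3 (t(K) = (K + K)/3 = (2*K)/3 = 2*K/3)
(-2108 + (U + (6*t(4) - 1))**2) + 1851 = (-2108 + (10 + (6*((2/3)*4) - 1))**2) + 1851 = (-2108 + (10 + (6*(8/3) - 1))**2) + 1851 = (-2108 + (10 + (16 - 1))**2) + 1851 = (-2108 + (10 + 15)**2) + 1851 = (-2108 + 25**2) + 1851 = (-2108 + 625) + 1851 = -1483 + 1851 = 368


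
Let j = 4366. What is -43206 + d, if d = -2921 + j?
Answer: -41761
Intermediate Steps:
d = 1445 (d = -2921 + 4366 = 1445)
-43206 + d = -43206 + 1445 = -41761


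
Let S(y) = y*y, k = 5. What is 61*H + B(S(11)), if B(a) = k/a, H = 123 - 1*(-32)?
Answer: 1144060/121 ≈ 9455.0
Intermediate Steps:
H = 155 (H = 123 + 32 = 155)
S(y) = y²
B(a) = 5/a
61*H + B(S(11)) = 61*155 + 5/(11²) = 9455 + 5/121 = 1144060/121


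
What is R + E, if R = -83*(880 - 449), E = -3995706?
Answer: -4031479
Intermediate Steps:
R = -35773 (R = -83*431 = -35773)
R + E = -35773 - 3995706 = -4031479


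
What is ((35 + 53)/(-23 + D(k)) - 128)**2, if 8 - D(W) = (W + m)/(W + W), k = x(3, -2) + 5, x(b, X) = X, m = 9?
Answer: 5125696/289 ≈ 17736.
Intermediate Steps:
k = 3 (k = -2 + 5 = 3)
D(W) = 8 - (9 + W)/(2*W) (D(W) = 8 - (W + 9)/(W + W) = 8 - (9 + W)/(2*W))
((35 + 53)/(-23 + D(k)) - 128)**2 = ((35 + 53)/(-23 + (3/2)*(-3 + 5*3)/3) - 128)**2 = (88/(-23 + (3/2)*(1/3)*(-3 + 15)) - 128)**2 = (88/(-23 + (3/2)*(1/3)*12) - 128)**2 = (88/(-23 + 6) - 128)**2 = (88/(-17) - 128)**2 = (88*(-1/17) - 128)**2 = (-88/17 - 128)**2 = (-2264/17)**2 = 5125696/289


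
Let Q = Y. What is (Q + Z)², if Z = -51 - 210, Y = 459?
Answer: 39204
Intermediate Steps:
Q = 459
Z = -261
(Q + Z)² = (459 - 261)² = 198² = 39204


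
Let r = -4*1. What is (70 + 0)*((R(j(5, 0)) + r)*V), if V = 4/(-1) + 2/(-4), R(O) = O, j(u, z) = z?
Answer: 1260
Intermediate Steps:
V = -9/2 (V = 4*(-1) + 2*(-¼) = -4 - ½ = -9/2 ≈ -4.5000)
r = -4
(70 + 0)*((R(j(5, 0)) + r)*V) = (70 + 0)*((0 - 4)*(-9/2)) = 70*(-4*(-9/2)) = 70*18 = 1260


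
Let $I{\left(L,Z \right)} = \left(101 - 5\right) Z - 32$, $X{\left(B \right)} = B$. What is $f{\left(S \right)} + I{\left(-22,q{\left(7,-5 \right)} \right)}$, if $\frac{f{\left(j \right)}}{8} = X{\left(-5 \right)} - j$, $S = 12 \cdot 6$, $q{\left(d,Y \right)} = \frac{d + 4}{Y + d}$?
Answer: $-120$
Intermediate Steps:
$q{\left(d,Y \right)} = \frac{4 + d}{Y + d}$
$I{\left(L,Z \right)} = -32 + 96 Z$ ($I{\left(L,Z \right)} = \left(101 - 5\right) Z - 32 = 96 Z - 32 = -32 + 96 Z$)
$S = 72$
$f{\left(j \right)} = -40 - 8 j$ ($f{\left(j \right)} = 8 \left(-5 - j\right) = -40 - 8 j$)
$f{\left(S \right)} + I{\left(-22,q{\left(7,-5 \right)} \right)} = \left(-40 - 576\right) - \left(32 - 96 \frac{4 + 7}{-5 + 7}\right) = \left(-40 - 576\right) - \left(32 - 96 \cdot \frac{1}{2} \cdot 11\right) = -616 - \left(32 - 96 \cdot \frac{1}{2} \cdot 11\right) = -616 + \left(-32 + 96 \cdot \frac{11}{2}\right) = -616 + \left(-32 + 528\right) = -616 + 496 = -120$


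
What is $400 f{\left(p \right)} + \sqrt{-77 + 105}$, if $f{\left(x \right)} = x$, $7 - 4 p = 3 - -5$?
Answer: $-100 + 2 \sqrt{7} \approx -94.708$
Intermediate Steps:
$p = - \frac{1}{4}$ ($p = \frac{7}{4} - \frac{3 - -5}{4} = \frac{7}{4} - \frac{3 + 5}{4} = \frac{7}{4} - 2 = - \frac{1}{4} \approx -0.25$)
$400 f{\left(p \right)} + \sqrt{-77 + 105} = 400 \left(- \frac{1}{4}\right) + \sqrt{-77 + 105} = -100 + \sqrt{28} = -100 + 2 \sqrt{7}$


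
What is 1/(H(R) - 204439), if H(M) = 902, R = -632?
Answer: -1/203537 ≈ -4.9131e-6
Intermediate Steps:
1/(H(R) - 204439) = 1/(902 - 204439) = 1/(-203537) = -1/203537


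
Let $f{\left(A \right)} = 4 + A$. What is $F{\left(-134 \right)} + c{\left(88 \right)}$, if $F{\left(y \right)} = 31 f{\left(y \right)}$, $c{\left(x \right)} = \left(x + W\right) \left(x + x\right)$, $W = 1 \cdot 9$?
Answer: $13042$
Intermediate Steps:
$W = 9$
$c{\left(x \right)} = 2 x \left(9 + x\right)$ ($c{\left(x \right)} = \left(x + 9\right) \left(x + x\right) = \left(9 + x\right) 2 x = 2 x \left(9 + x\right)$)
$F{\left(y \right)} = 124 + 31 y$ ($F{\left(y \right)} = 31 \left(4 + y\right) = 124 + 31 y$)
$F{\left(-134 \right)} + c{\left(88 \right)} = \left(124 + 31 \left(-134\right)\right) + 2 \cdot 88 \left(9 + 88\right) = \left(124 - 4154\right) + 2 \cdot 88 \cdot 97 = -4030 + 17072 = 13042$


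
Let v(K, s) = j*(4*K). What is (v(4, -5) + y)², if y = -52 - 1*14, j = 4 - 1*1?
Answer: 324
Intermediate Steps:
j = 3 (j = 4 - 1 = 3)
y = -66 (y = -52 - 14 = -66)
v(K, s) = 12*K (v(K, s) = 3*(4*K) = 12*K)
(v(4, -5) + y)² = (12*4 - 66)² = (48 - 66)² = (-18)² = 324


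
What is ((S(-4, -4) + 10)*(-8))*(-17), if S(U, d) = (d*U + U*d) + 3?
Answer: 6120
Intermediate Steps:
S(U, d) = 3 + 2*U*d (S(U, d) = (U*d + U*d) + 3 = 2*U*d + 3 = 3 + 2*U*d)
((S(-4, -4) + 10)*(-8))*(-17) = (((3 + 2*(-4)*(-4)) + 10)*(-8))*(-17) = (((3 + 32) + 10)*(-8))*(-17) = ((35 + 10)*(-8))*(-17) = (45*(-8))*(-17) = -360*(-17) = 6120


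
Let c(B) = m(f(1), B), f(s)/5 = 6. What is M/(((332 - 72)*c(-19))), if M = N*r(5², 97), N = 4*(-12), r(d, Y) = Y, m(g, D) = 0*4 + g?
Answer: -194/325 ≈ -0.59692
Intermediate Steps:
f(s) = 30 (f(s) = 5*6 = 30)
m(g, D) = g (m(g, D) = 0 + g = g)
c(B) = 30
N = -48
M = -4656 (M = -48*97 = -4656)
M/(((332 - 72)*c(-19))) = -4656*1/(30*(332 - 72)) = -4656/(260*30) = -4656/7800 = -4656*1/7800 = -194/325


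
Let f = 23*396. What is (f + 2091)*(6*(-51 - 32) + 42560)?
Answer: 471052338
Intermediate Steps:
f = 9108
(f + 2091)*(6*(-51 - 32) + 42560) = (9108 + 2091)*(6*(-51 - 32) + 42560) = 11199*(6*(-83) + 42560) = 11199*(-498 + 42560) = 11199*42062 = 471052338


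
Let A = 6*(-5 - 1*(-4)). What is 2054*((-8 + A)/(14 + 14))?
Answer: -1027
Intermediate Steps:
A = -6 (A = 6*(-5 + 4) = 6*(-1) = -6)
2054*((-8 + A)/(14 + 14)) = 2054*((-8 - 6)/(14 + 14)) = 2054*(-14/28) = 2054*(-14*1/28) = 2054*(-1/2) = -1027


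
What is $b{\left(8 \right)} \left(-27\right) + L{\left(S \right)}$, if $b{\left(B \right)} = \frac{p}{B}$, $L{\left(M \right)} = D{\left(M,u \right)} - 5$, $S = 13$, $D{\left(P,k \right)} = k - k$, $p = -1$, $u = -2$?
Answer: $- \frac{13}{8} \approx -1.625$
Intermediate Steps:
$D{\left(P,k \right)} = 0$
$L{\left(M \right)} = -5$ ($L{\left(M \right)} = 0 - 5 = -5$)
$b{\left(B \right)} = - \frac{1}{B}$
$b{\left(8 \right)} \left(-27\right) + L{\left(S \right)} = - \frac{1}{8} \left(-27\right) - 5 = \left(-1\right) \frac{1}{8} \left(-27\right) - 5 = \left(- \frac{1}{8}\right) \left(-27\right) - 5 = \frac{27}{8} - 5 = - \frac{13}{8}$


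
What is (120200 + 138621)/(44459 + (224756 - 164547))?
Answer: 258821/104668 ≈ 2.4728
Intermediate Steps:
(120200 + 138621)/(44459 + (224756 - 164547)) = 258821/(44459 + 60209) = 258821/104668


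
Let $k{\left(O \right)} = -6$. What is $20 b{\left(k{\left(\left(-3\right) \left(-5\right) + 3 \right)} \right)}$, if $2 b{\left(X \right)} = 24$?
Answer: $240$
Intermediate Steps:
$b{\left(X \right)} = 12$ ($b{\left(X \right)} = \frac{1}{2} \cdot 24 = 12$)
$20 b{\left(k{\left(\left(-3\right) \left(-5\right) + 3 \right)} \right)} = 20 \cdot 12 = 240$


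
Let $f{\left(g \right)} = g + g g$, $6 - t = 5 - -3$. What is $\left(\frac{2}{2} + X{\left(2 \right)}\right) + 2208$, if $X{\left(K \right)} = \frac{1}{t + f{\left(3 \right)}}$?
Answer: $\frac{22091}{10} \approx 2209.1$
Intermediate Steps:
$t = -2$ ($t = 6 - \left(5 - -3\right) = 6 - \left(5 + 3\right) = 6 - 8 = -2$)
$f{\left(g \right)} = g + g^{2}$
$X{\left(K \right)} = \frac{1}{10}$ ($X{\left(K \right)} = \frac{1}{-2 + 3 \left(1 + 3\right)} = \frac{1}{-2 + 3 \cdot 4} = \frac{1}{-2 + 12} = \frac{1}{10}$)
$\left(\frac{2}{2} + X{\left(2 \right)}\right) + 2208 = \left(\frac{2}{2} + \frac{1}{10}\right) + 2208 = \left(2 \cdot \frac{1}{2} + \frac{1}{10}\right) + 2208 = \left(1 + \frac{1}{10}\right) + 2208 = \frac{11}{10} + 2208 = \frac{22091}{10}$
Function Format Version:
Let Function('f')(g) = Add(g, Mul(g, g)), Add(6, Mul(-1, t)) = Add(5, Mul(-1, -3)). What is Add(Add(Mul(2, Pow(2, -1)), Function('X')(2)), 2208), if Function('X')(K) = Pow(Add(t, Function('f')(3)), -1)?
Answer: Rational(22091, 10) ≈ 2209.1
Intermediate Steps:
t = -2 (t = Add(6, Mul(-1, Add(5, Mul(-1, -3)))) = Add(6, Mul(-1, Add(5, 3))) = Add(6, Mul(-1, 8)) = Add(6, -8) = -2)
Function('f')(g) = Add(g, Pow(g, 2))
Function('X')(K) = Rational(1, 10) (Function('X')(K) = Pow(Add(-2, Mul(3, Add(1, 3))), -1) = Pow(Add(-2, Mul(3, 4)), -1) = Pow(Add(-2, 12), -1) = Pow(10, -1) = Rational(1, 10))
Add(Add(Mul(2, Pow(2, -1)), Function('X')(2)), 2208) = Add(Add(Mul(2, Pow(2, -1)), Rational(1, 10)), 2208) = Add(Add(Mul(2, Rational(1, 2)), Rational(1, 10)), 2208) = Add(Add(1, Rational(1, 10)), 2208) = Add(Rational(11, 10), 2208) = Rational(22091, 10)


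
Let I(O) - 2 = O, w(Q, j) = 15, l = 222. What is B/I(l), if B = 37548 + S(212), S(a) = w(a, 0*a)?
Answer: 37563/224 ≈ 167.69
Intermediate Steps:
S(a) = 15
I(O) = 2 + O
B = 37563 (B = 37548 + 15 = 37563)
B/I(l) = 37563/(2 + 222) = 37563/224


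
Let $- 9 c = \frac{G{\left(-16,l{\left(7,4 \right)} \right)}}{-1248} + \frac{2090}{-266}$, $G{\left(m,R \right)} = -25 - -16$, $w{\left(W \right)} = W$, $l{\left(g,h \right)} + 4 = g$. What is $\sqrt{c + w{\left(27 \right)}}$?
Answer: $\frac{5 \sqrt{5317858}}{2184} \approx 5.2794$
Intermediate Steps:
$l{\left(g,h \right)} = -4 + g$
$G{\left(m,R \right)} = -9$ ($G{\left(m,R \right)} = -25 + 16 = -9$)
$c = \frac{22859}{26208}$ ($c = - \frac{- \frac{9}{-1248} + \frac{2090}{-266}}{9} = - \frac{\left(-9\right) \left(- \frac{1}{1248}\right) + 2090 \left(- \frac{1}{266}\right)}{9} = - \frac{\frac{3}{416} - \frac{55}{7}}{9} = \left(- \frac{1}{9}\right) \left(- \frac{22859}{2912}\right) = \frac{22859}{26208} \approx 0.87221$)
$\sqrt{c + w{\left(27 \right)}} = \sqrt{\frac{22859}{26208} + 27} = \sqrt{\frac{730475}{26208}} = \frac{5 \sqrt{5317858}}{2184}$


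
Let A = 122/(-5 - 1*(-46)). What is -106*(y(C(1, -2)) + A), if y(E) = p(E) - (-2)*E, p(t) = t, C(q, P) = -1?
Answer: 106/41 ≈ 2.5854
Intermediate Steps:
A = 122/41 (A = 122/(-5 + 46) = 122/41 ≈ 2.9756)
y(E) = 3*E (y(E) = E - (-2)*E = E + 2*E = 3*E)
-106*(y(C(1, -2)) + A) = -106*(3*(-1) + 122/41) = -106*(-3 + 122/41) = -106*(-1/41) = 106/41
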